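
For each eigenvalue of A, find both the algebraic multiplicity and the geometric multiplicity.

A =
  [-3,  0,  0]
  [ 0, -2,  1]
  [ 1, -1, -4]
λ = -3: alg = 3, geom = 1

Step 1 — factor the characteristic polynomial to read off the algebraic multiplicities:
  χ_A(x) = (x + 3)^3

Step 2 — compute geometric multiplicities via the rank-nullity identity g(λ) = n − rank(A − λI):
  rank(A − (-3)·I) = 2, so dim ker(A − (-3)·I) = n − 2 = 1

Summary:
  λ = -3: algebraic multiplicity = 3, geometric multiplicity = 1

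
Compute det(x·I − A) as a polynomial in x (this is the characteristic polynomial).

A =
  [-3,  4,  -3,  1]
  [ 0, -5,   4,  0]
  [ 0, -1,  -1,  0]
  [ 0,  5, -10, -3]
x^4 + 12*x^3 + 54*x^2 + 108*x + 81

Expanding det(x·I − A) (e.g. by cofactor expansion or by noting that A is similar to its Jordan form J, which has the same characteristic polynomial as A) gives
  χ_A(x) = x^4 + 12*x^3 + 54*x^2 + 108*x + 81
which factors as (x + 3)^4. The eigenvalues (with algebraic multiplicities) are λ = -3 with multiplicity 4.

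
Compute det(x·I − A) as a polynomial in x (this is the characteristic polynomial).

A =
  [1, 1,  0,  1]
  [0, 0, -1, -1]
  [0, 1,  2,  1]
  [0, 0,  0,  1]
x^4 - 4*x^3 + 6*x^2 - 4*x + 1

Expanding det(x·I − A) (e.g. by cofactor expansion or by noting that A is similar to its Jordan form J, which has the same characteristic polynomial as A) gives
  χ_A(x) = x^4 - 4*x^3 + 6*x^2 - 4*x + 1
which factors as (x - 1)^4. The eigenvalues (with algebraic multiplicities) are λ = 1 with multiplicity 4.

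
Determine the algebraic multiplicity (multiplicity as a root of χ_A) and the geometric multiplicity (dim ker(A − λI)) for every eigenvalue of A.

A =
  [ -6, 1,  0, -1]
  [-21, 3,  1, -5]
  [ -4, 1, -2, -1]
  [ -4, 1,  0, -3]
λ = -2: alg = 4, geom = 2

Step 1 — factor the characteristic polynomial to read off the algebraic multiplicities:
  χ_A(x) = (x + 2)^4

Step 2 — compute geometric multiplicities via the rank-nullity identity g(λ) = n − rank(A − λI):
  rank(A − (-2)·I) = 2, so dim ker(A − (-2)·I) = n − 2 = 2

Summary:
  λ = -2: algebraic multiplicity = 4, geometric multiplicity = 2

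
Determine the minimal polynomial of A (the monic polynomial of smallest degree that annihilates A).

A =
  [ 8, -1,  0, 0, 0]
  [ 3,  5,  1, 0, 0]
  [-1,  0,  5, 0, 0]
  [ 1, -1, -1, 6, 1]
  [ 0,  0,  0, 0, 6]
x^3 - 18*x^2 + 108*x - 216

The characteristic polynomial is χ_A(x) = (x - 6)^5, so the eigenvalues are known. The minimal polynomial is
  m_A(x) = Π_λ (x − λ)^{k_λ}
where k_λ is the size of the *largest* Jordan block for λ (equivalently, the smallest k with (A − λI)^k v = 0 for every generalised eigenvector v of λ).

  λ = 6: largest Jordan block has size 3, contributing (x − 6)^3

So m_A(x) = (x - 6)^3 = x^3 - 18*x^2 + 108*x - 216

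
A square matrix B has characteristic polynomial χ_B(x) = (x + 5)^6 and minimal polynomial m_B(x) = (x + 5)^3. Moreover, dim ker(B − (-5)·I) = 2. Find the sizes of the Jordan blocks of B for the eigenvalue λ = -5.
Block sizes for λ = -5: [3, 3]

Step 1 — from the characteristic polynomial, algebraic multiplicity of λ = -5 is 6. From dim ker(B − (-5)·I) = 2, there are exactly 2 Jordan blocks for λ = -5.
Step 2 — from the minimal polynomial, the factor (x + 5)^3 tells us the largest block for λ = -5 has size 3.
Step 3 — with total size 6, 2 blocks, and largest block 3, the block sizes (in nonincreasing order) are [3, 3].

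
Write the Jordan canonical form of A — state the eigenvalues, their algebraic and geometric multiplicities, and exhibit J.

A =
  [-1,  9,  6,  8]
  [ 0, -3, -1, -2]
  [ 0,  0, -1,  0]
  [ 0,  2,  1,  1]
J_3(-1) ⊕ J_1(-1)

The characteristic polynomial is
  det(x·I − A) = x^4 + 4*x^3 + 6*x^2 + 4*x + 1 = (x + 1)^4

Eigenvalues and multiplicities (the geometric multiplicity of λ is n − rank(A − λI), which equals the number of Jordan blocks for λ):
  λ = -1: algebraic multiplicity = 4, geometric multiplicity = 2

Determining the block sizes for each eigenvalue:
  λ = -1: with am = 4 and gm = 2, the partition is not yet determined (e.g. several partitions of 4 into 2 parts exist). Let N = A − (-1)·I. Computing rank(N^1) = 2, rank(N^2) = 1, rank(N^3) = 0; the number of blocks of size ≥ j is rank(N^{j−1}) − rank(N^j), giving [2, 1, 1]. So we have 1 block(s) of size 3, 1 block(s) of size 1 → block sizes [3, 1]

Assembling the blocks gives a Jordan form
J =
  [-1,  1,  0,  0]
  [ 0, -1,  1,  0]
  [ 0,  0, -1,  0]
  [ 0,  0,  0, -1]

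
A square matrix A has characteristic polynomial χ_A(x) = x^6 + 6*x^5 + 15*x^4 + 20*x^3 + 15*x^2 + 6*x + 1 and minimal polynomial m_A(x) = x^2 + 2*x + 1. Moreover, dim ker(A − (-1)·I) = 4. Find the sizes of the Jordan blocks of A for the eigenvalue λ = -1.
Block sizes for λ = -1: [2, 2, 1, 1]

Step 1 — from the characteristic polynomial, algebraic multiplicity of λ = -1 is 6. From dim ker(A − (-1)·I) = 4, there are exactly 4 Jordan blocks for λ = -1.
Step 2 — from the minimal polynomial, the factor (x + 1)^2 tells us the largest block for λ = -1 has size 2.
Step 3 — with total size 6, 4 blocks, and largest block 2, the block sizes (in nonincreasing order) are [2, 2, 1, 1].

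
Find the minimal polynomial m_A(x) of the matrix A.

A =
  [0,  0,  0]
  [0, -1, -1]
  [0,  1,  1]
x^2

The characteristic polynomial is χ_A(x) = x^3, so the eigenvalues are known. The minimal polynomial is
  m_A(x) = Π_λ (x − λ)^{k_λ}
where k_λ is the size of the *largest* Jordan block for λ (equivalently, the smallest k with (A − λI)^k v = 0 for every generalised eigenvector v of λ).

  λ = 0: largest Jordan block has size 2, contributing (x − 0)^2

So m_A(x) = x^2 = x^2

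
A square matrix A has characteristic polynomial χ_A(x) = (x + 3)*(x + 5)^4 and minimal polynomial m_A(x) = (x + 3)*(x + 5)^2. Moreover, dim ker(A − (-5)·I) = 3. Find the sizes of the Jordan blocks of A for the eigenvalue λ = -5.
Block sizes for λ = -5: [2, 1, 1]

Step 1 — from the characteristic polynomial, algebraic multiplicity of λ = -5 is 4. From dim ker(A − (-5)·I) = 3, there are exactly 3 Jordan blocks for λ = -5.
Step 2 — from the minimal polynomial, the factor (x + 5)^2 tells us the largest block for λ = -5 has size 2.
Step 3 — with total size 4, 3 blocks, and largest block 2, the block sizes (in nonincreasing order) are [2, 1, 1].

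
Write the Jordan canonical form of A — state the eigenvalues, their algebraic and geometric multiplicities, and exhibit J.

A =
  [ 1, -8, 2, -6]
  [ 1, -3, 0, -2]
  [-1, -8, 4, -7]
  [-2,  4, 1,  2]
J_3(1) ⊕ J_1(1)

The characteristic polynomial is
  det(x·I − A) = x^4 - 4*x^3 + 6*x^2 - 4*x + 1 = (x - 1)^4

Eigenvalues and multiplicities (the geometric multiplicity of λ is n − rank(A − λI), which equals the number of Jordan blocks for λ):
  λ = 1: algebraic multiplicity = 4, geometric multiplicity = 2

Determining the block sizes for each eigenvalue:
  λ = 1: with am = 4 and gm = 2, the partition is not yet determined (e.g. several partitions of 4 into 2 parts exist). Let N = A − (1)·I. Computing rank(N^1) = 2, rank(N^2) = 1, rank(N^3) = 0; the number of blocks of size ≥ j is rank(N^{j−1}) − rank(N^j), giving [2, 1, 1]. So we have 1 block(s) of size 3, 1 block(s) of size 1 → block sizes [3, 1]

Assembling the blocks gives a Jordan form
J =
  [1, 1, 0, 0]
  [0, 1, 1, 0]
  [0, 0, 1, 0]
  [0, 0, 0, 1]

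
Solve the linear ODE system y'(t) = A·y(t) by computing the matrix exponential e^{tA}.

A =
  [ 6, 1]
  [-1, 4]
e^{tA} =
  [t*exp(5*t) + exp(5*t), t*exp(5*t)]
  [-t*exp(5*t), -t*exp(5*t) + exp(5*t)]

Strategy: write A = P · J · P⁻¹ where J is a Jordan canonical form, so e^{tA} = P · e^{tJ} · P⁻¹, and e^{tJ} can be computed block-by-block.

A has Jordan form
J =
  [5, 1]
  [0, 5]
(up to reordering of blocks).

Per-block formulas:
  For a 2×2 Jordan block J_2(5): exp(t · J_2(5)) = e^(5t)·(I + t·N), where N is the 2×2 nilpotent shift.

After assembling e^{tJ} and conjugating by P, we get:

e^{tA} =
  [t*exp(5*t) + exp(5*t), t*exp(5*t)]
  [-t*exp(5*t), -t*exp(5*t) + exp(5*t)]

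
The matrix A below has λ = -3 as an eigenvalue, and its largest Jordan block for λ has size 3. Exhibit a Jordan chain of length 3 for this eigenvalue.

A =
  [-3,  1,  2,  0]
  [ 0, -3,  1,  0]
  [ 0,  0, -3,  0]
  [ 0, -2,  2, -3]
A Jordan chain for λ = -3 of length 3:
v_1 = (1, 0, 0, -2)ᵀ
v_2 = (2, 1, 0, 2)ᵀ
v_3 = (0, 0, 1, 0)ᵀ

Let N = A − (-3)·I. We want v_3 with N^3 v_3 = 0 but N^2 v_3 ≠ 0; then v_{j-1} := N · v_j for j = 3, …, 2.

Pick v_3 = (0, 0, 1, 0)ᵀ.
Then v_2 = N · v_3 = (2, 1, 0, 2)ᵀ.
Then v_1 = N · v_2 = (1, 0, 0, -2)ᵀ.

Sanity check: (A − (-3)·I) v_1 = (0, 0, 0, 0)ᵀ = 0. ✓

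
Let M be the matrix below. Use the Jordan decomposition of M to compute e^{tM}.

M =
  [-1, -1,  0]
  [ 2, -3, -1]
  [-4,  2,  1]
e^{tM} =
  [-t^2*exp(-t) + exp(-t), t^2*exp(-t) - t*exp(-t), t^2*exp(-t)/2]
  [2*t*exp(-t), -2*t*exp(-t) + exp(-t), -t*exp(-t)]
  [-2*t^2*exp(-t) - 4*t*exp(-t), 2*t^2*exp(-t) + 2*t*exp(-t), t^2*exp(-t) + 2*t*exp(-t) + exp(-t)]

Strategy: write M = P · J · P⁻¹ where J is a Jordan canonical form, so e^{tM} = P · e^{tJ} · P⁻¹, and e^{tJ} can be computed block-by-block.

M has Jordan form
J =
  [-1,  1,  0]
  [ 0, -1,  1]
  [ 0,  0, -1]
(up to reordering of blocks).

Per-block formulas:
  For a 3×3 Jordan block J_3(-1): exp(t · J_3(-1)) = e^(-1t)·(I + t·N + (t^2/2)·N^2), where N is the 3×3 nilpotent shift.

After assembling e^{tJ} and conjugating by P, we get:

e^{tM} =
  [-t^2*exp(-t) + exp(-t), t^2*exp(-t) - t*exp(-t), t^2*exp(-t)/2]
  [2*t*exp(-t), -2*t*exp(-t) + exp(-t), -t*exp(-t)]
  [-2*t^2*exp(-t) - 4*t*exp(-t), 2*t^2*exp(-t) + 2*t*exp(-t), t^2*exp(-t) + 2*t*exp(-t) + exp(-t)]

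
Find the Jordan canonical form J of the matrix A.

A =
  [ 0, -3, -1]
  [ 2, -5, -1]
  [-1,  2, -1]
J_3(-2)

The characteristic polynomial is
  det(x·I − A) = x^3 + 6*x^2 + 12*x + 8 = (x + 2)^3

Eigenvalues and multiplicities (the geometric multiplicity of λ is n − rank(A − λI), which equals the number of Jordan blocks for λ):
  λ = -2: algebraic multiplicity = 3, geometric multiplicity = 1

Determining the block sizes for each eigenvalue:
  λ = -2: one block (gm = 1), so the single block has size am = 3 → block sizes [3]

Assembling the blocks gives a Jordan form
J =
  [-2,  1,  0]
  [ 0, -2,  1]
  [ 0,  0, -2]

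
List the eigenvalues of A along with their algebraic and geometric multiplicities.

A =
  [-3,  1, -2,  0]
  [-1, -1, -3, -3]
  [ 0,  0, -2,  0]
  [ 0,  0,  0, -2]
λ = -2: alg = 4, geom = 2

Step 1 — factor the characteristic polynomial to read off the algebraic multiplicities:
  χ_A(x) = (x + 2)^4

Step 2 — compute geometric multiplicities via the rank-nullity identity g(λ) = n − rank(A − λI):
  rank(A − (-2)·I) = 2, so dim ker(A − (-2)·I) = n − 2 = 2

Summary:
  λ = -2: algebraic multiplicity = 4, geometric multiplicity = 2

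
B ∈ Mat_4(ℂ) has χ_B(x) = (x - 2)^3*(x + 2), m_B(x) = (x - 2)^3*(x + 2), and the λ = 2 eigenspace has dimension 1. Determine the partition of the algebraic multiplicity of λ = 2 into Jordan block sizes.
Block sizes for λ = 2: [3]

Step 1 — from the characteristic polynomial, algebraic multiplicity of λ = 2 is 3. From dim ker(B − (2)·I) = 1, there are exactly 1 Jordan blocks for λ = 2.
Step 2 — from the minimal polynomial, the factor (x − 2)^3 tells us the largest block for λ = 2 has size 3.
Step 3 — with total size 3, 1 blocks, and largest block 3, the block sizes (in nonincreasing order) are [3].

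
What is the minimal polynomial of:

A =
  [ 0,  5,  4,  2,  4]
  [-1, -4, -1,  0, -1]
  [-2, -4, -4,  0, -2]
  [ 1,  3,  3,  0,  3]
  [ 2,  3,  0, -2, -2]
x^3 + 6*x^2 + 12*x + 8

The characteristic polynomial is χ_A(x) = (x + 2)^5, so the eigenvalues are known. The minimal polynomial is
  m_A(x) = Π_λ (x − λ)^{k_λ}
where k_λ is the size of the *largest* Jordan block for λ (equivalently, the smallest k with (A − λI)^k v = 0 for every generalised eigenvector v of λ).

  λ = -2: largest Jordan block has size 3, contributing (x + 2)^3

So m_A(x) = (x + 2)^3 = x^3 + 6*x^2 + 12*x + 8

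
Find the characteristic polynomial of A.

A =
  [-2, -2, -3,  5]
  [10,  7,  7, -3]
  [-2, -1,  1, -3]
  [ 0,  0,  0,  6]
x^4 - 12*x^3 + 48*x^2 - 80*x + 48

Expanding det(x·I − A) (e.g. by cofactor expansion or by noting that A is similar to its Jordan form J, which has the same characteristic polynomial as A) gives
  χ_A(x) = x^4 - 12*x^3 + 48*x^2 - 80*x + 48
which factors as (x - 6)*(x - 2)^3. The eigenvalues (with algebraic multiplicities) are λ = 2 with multiplicity 3, λ = 6 with multiplicity 1.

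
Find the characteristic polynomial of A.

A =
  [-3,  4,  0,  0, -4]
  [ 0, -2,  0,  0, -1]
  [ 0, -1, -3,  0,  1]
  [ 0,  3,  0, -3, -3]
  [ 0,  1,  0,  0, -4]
x^5 + 15*x^4 + 90*x^3 + 270*x^2 + 405*x + 243

Expanding det(x·I − A) (e.g. by cofactor expansion or by noting that A is similar to its Jordan form J, which has the same characteristic polynomial as A) gives
  χ_A(x) = x^5 + 15*x^4 + 90*x^3 + 270*x^2 + 405*x + 243
which factors as (x + 3)^5. The eigenvalues (with algebraic multiplicities) are λ = -3 with multiplicity 5.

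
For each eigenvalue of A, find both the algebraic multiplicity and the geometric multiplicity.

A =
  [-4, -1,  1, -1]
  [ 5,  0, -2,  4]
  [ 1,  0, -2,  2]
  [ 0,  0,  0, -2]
λ = -2: alg = 4, geom = 2

Step 1 — factor the characteristic polynomial to read off the algebraic multiplicities:
  χ_A(x) = (x + 2)^4

Step 2 — compute geometric multiplicities via the rank-nullity identity g(λ) = n − rank(A − λI):
  rank(A − (-2)·I) = 2, so dim ker(A − (-2)·I) = n − 2 = 2

Summary:
  λ = -2: algebraic multiplicity = 4, geometric multiplicity = 2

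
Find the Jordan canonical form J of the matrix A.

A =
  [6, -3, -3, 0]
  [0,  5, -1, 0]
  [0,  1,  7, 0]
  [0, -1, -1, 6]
J_2(6) ⊕ J_1(6) ⊕ J_1(6)

The characteristic polynomial is
  det(x·I − A) = x^4 - 24*x^3 + 216*x^2 - 864*x + 1296 = (x - 6)^4

Eigenvalues and multiplicities (the geometric multiplicity of λ is n − rank(A − λI), which equals the number of Jordan blocks for λ):
  λ = 6: algebraic multiplicity = 4, geometric multiplicity = 3

Determining the block sizes for each eigenvalue:
  λ = 6: 3 blocks summing to 4 forces exactly one block of size 2 and the rest size 1 → block sizes [2, 1, 1]

Assembling the blocks gives a Jordan form
J =
  [6, 1, 0, 0]
  [0, 6, 0, 0]
  [0, 0, 6, 0]
  [0, 0, 0, 6]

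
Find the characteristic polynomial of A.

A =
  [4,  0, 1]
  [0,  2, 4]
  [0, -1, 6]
x^3 - 12*x^2 + 48*x - 64

Expanding det(x·I − A) (e.g. by cofactor expansion or by noting that A is similar to its Jordan form J, which has the same characteristic polynomial as A) gives
  χ_A(x) = x^3 - 12*x^2 + 48*x - 64
which factors as (x - 4)^3. The eigenvalues (with algebraic multiplicities) are λ = 4 with multiplicity 3.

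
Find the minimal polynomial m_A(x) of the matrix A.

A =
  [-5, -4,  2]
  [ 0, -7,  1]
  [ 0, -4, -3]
x^2 + 10*x + 25

The characteristic polynomial is χ_A(x) = (x + 5)^3, so the eigenvalues are known. The minimal polynomial is
  m_A(x) = Π_λ (x − λ)^{k_λ}
where k_λ is the size of the *largest* Jordan block for λ (equivalently, the smallest k with (A − λI)^k v = 0 for every generalised eigenvector v of λ).

  λ = -5: largest Jordan block has size 2, contributing (x + 5)^2

So m_A(x) = (x + 5)^2 = x^2 + 10*x + 25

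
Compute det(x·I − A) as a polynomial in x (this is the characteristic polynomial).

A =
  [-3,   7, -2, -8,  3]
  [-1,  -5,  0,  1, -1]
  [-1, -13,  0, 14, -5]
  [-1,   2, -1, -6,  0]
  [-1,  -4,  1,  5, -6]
x^5 + 20*x^4 + 160*x^3 + 640*x^2 + 1280*x + 1024

Expanding det(x·I − A) (e.g. by cofactor expansion or by noting that A is similar to its Jordan form J, which has the same characteristic polynomial as A) gives
  χ_A(x) = x^5 + 20*x^4 + 160*x^3 + 640*x^2 + 1280*x + 1024
which factors as (x + 4)^5. The eigenvalues (with algebraic multiplicities) are λ = -4 with multiplicity 5.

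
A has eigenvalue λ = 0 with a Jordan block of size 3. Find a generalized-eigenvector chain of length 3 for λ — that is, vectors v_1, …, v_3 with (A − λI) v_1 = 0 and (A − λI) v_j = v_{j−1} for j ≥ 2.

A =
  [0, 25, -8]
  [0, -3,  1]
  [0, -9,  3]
A Jordan chain for λ = 0 of length 3:
v_1 = (-3, 0, 0)ᵀ
v_2 = (25, -3, -9)ᵀ
v_3 = (0, 1, 0)ᵀ

Let N = A − (0)·I. We want v_3 with N^3 v_3 = 0 but N^2 v_3 ≠ 0; then v_{j-1} := N · v_j for j = 3, …, 2.

Pick v_3 = (0, 1, 0)ᵀ.
Then v_2 = N · v_3 = (25, -3, -9)ᵀ.
Then v_1 = N · v_2 = (-3, 0, 0)ᵀ.

Sanity check: (A − (0)·I) v_1 = (0, 0, 0)ᵀ = 0. ✓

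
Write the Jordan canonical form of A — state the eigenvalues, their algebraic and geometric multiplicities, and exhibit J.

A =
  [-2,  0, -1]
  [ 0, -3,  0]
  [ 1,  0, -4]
J_2(-3) ⊕ J_1(-3)

The characteristic polynomial is
  det(x·I − A) = x^3 + 9*x^2 + 27*x + 27 = (x + 3)^3

Eigenvalues and multiplicities (the geometric multiplicity of λ is n − rank(A − λI), which equals the number of Jordan blocks for λ):
  λ = -3: algebraic multiplicity = 3, geometric multiplicity = 2

Determining the block sizes for each eigenvalue:
  λ = -3: 2 blocks summing to 3 forces exactly one block of size 2 and the rest size 1 → block sizes [2, 1]

Assembling the blocks gives a Jordan form
J =
  [-3,  1,  0]
  [ 0, -3,  0]
  [ 0,  0, -3]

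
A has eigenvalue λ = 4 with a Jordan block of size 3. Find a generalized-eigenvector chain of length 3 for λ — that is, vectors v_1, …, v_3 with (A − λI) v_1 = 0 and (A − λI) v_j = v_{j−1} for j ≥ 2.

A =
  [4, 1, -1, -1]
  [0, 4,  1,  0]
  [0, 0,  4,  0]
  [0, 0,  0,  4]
A Jordan chain for λ = 4 of length 3:
v_1 = (1, 0, 0, 0)ᵀ
v_2 = (-1, 1, 0, 0)ᵀ
v_3 = (0, 0, 1, 0)ᵀ

Let N = A − (4)·I. We want v_3 with N^3 v_3 = 0 but N^2 v_3 ≠ 0; then v_{j-1} := N · v_j for j = 3, …, 2.

Pick v_3 = (0, 0, 1, 0)ᵀ.
Then v_2 = N · v_3 = (-1, 1, 0, 0)ᵀ.
Then v_1 = N · v_2 = (1, 0, 0, 0)ᵀ.

Sanity check: (A − (4)·I) v_1 = (0, 0, 0, 0)ᵀ = 0. ✓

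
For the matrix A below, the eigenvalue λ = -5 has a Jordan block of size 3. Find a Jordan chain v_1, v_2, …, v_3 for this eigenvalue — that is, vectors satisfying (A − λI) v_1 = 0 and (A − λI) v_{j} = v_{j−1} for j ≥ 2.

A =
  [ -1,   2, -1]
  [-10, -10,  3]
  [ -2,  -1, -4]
A Jordan chain for λ = -5 of length 3:
v_1 = (-2, 4, 0)ᵀ
v_2 = (4, -10, -2)ᵀ
v_3 = (1, 0, 0)ᵀ

Let N = A − (-5)·I. We want v_3 with N^3 v_3 = 0 but N^2 v_3 ≠ 0; then v_{j-1} := N · v_j for j = 3, …, 2.

Pick v_3 = (1, 0, 0)ᵀ.
Then v_2 = N · v_3 = (4, -10, -2)ᵀ.
Then v_1 = N · v_2 = (-2, 4, 0)ᵀ.

Sanity check: (A − (-5)·I) v_1 = (0, 0, 0)ᵀ = 0. ✓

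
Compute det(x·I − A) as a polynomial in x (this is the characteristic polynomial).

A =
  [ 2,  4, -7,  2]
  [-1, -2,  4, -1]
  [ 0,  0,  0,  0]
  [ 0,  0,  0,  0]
x^4

Expanding det(x·I − A) (e.g. by cofactor expansion or by noting that A is similar to its Jordan form J, which has the same characteristic polynomial as A) gives
  χ_A(x) = x^4
which factors as x^4. The eigenvalues (with algebraic multiplicities) are λ = 0 with multiplicity 4.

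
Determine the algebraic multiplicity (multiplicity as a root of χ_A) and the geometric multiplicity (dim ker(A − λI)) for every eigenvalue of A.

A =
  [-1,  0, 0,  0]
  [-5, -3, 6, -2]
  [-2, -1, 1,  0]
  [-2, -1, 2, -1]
λ = -1: alg = 4, geom = 2

Step 1 — factor the characteristic polynomial to read off the algebraic multiplicities:
  χ_A(x) = (x + 1)^4

Step 2 — compute geometric multiplicities via the rank-nullity identity g(λ) = n − rank(A − λI):
  rank(A − (-1)·I) = 2, so dim ker(A − (-1)·I) = n − 2 = 2

Summary:
  λ = -1: algebraic multiplicity = 4, geometric multiplicity = 2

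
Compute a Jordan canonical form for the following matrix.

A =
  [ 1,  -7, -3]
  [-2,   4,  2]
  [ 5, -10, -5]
J_3(0)

The characteristic polynomial is
  det(x·I − A) = x^3

Eigenvalues and multiplicities (the geometric multiplicity of λ is n − rank(A − λI), which equals the number of Jordan blocks for λ):
  λ = 0: algebraic multiplicity = 3, geometric multiplicity = 1

Determining the block sizes for each eigenvalue:
  λ = 0: one block (gm = 1), so the single block has size am = 3 → block sizes [3]

Assembling the blocks gives a Jordan form
J =
  [0, 1, 0]
  [0, 0, 1]
  [0, 0, 0]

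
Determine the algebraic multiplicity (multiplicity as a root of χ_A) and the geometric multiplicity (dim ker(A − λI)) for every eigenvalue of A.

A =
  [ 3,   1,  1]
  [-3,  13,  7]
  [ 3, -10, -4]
λ = 3: alg = 2, geom = 1; λ = 6: alg = 1, geom = 1

Step 1 — factor the characteristic polynomial to read off the algebraic multiplicities:
  χ_A(x) = (x - 6)*(x - 3)^2

Step 2 — compute geometric multiplicities via the rank-nullity identity g(λ) = n − rank(A − λI):
  rank(A − (3)·I) = 2, so dim ker(A − (3)·I) = n − 2 = 1
  rank(A − (6)·I) = 2, so dim ker(A − (6)·I) = n − 2 = 1

Summary:
  λ = 3: algebraic multiplicity = 2, geometric multiplicity = 1
  λ = 6: algebraic multiplicity = 1, geometric multiplicity = 1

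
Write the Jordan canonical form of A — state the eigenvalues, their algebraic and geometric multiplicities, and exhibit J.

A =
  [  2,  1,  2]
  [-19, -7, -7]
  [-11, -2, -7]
J_3(-4)

The characteristic polynomial is
  det(x·I − A) = x^3 + 12*x^2 + 48*x + 64 = (x + 4)^3

Eigenvalues and multiplicities (the geometric multiplicity of λ is n − rank(A − λI), which equals the number of Jordan blocks for λ):
  λ = -4: algebraic multiplicity = 3, geometric multiplicity = 1

Determining the block sizes for each eigenvalue:
  λ = -4: one block (gm = 1), so the single block has size am = 3 → block sizes [3]

Assembling the blocks gives a Jordan form
J =
  [-4,  1,  0]
  [ 0, -4,  1]
  [ 0,  0, -4]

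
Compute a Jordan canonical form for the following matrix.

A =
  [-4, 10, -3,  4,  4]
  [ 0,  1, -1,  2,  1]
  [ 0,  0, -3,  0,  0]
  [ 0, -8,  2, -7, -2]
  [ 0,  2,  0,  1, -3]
J_1(-4) ⊕ J_3(-3) ⊕ J_1(-3)

The characteristic polynomial is
  det(x·I − A) = x^5 + 16*x^4 + 102*x^3 + 324*x^2 + 513*x + 324 = (x + 3)^4*(x + 4)

Eigenvalues and multiplicities (the geometric multiplicity of λ is n − rank(A − λI), which equals the number of Jordan blocks for λ):
  λ = -4: algebraic multiplicity = 1, geometric multiplicity = 1
  λ = -3: algebraic multiplicity = 4, geometric multiplicity = 2

Determining the block sizes for each eigenvalue:
  λ = -4: one block (gm = 1), so the single block has size am = 1 → block sizes [1]
  λ = -3: with am = 4 and gm = 2, the partition is not yet determined (e.g. several partitions of 4 into 2 parts exist). Let N = A − (-3)·I. Computing rank(N^1) = 3, rank(N^2) = 2, rank(N^3) = 1; the number of blocks of size ≥ j is rank(N^{j−1}) − rank(N^j), giving [2, 1, 1]. So we have 1 block(s) of size 3, 1 block(s) of size 1 → block sizes [3, 1]

Assembling the blocks gives a Jordan form
J =
  [-4,  0,  0,  0,  0]
  [ 0, -3,  1,  0,  0]
  [ 0,  0, -3,  1,  0]
  [ 0,  0,  0, -3,  0]
  [ 0,  0,  0,  0, -3]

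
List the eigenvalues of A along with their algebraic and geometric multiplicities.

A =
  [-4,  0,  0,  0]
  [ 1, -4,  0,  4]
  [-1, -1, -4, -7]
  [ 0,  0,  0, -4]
λ = -4: alg = 4, geom = 2

Step 1 — factor the characteristic polynomial to read off the algebraic multiplicities:
  χ_A(x) = (x + 4)^4

Step 2 — compute geometric multiplicities via the rank-nullity identity g(λ) = n − rank(A − λI):
  rank(A − (-4)·I) = 2, so dim ker(A − (-4)·I) = n − 2 = 2

Summary:
  λ = -4: algebraic multiplicity = 4, geometric multiplicity = 2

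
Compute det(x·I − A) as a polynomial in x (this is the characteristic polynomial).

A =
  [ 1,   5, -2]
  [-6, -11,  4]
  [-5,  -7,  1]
x^3 + 9*x^2 + 27*x + 27

Expanding det(x·I − A) (e.g. by cofactor expansion or by noting that A is similar to its Jordan form J, which has the same characteristic polynomial as A) gives
  χ_A(x) = x^3 + 9*x^2 + 27*x + 27
which factors as (x + 3)^3. The eigenvalues (with algebraic multiplicities) are λ = -3 with multiplicity 3.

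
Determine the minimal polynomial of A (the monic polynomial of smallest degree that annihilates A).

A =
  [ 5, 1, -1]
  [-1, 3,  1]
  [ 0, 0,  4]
x^2 - 8*x + 16

The characteristic polynomial is χ_A(x) = (x - 4)^3, so the eigenvalues are known. The minimal polynomial is
  m_A(x) = Π_λ (x − λ)^{k_λ}
where k_λ is the size of the *largest* Jordan block for λ (equivalently, the smallest k with (A − λI)^k v = 0 for every generalised eigenvector v of λ).

  λ = 4: largest Jordan block has size 2, contributing (x − 4)^2

So m_A(x) = (x - 4)^2 = x^2 - 8*x + 16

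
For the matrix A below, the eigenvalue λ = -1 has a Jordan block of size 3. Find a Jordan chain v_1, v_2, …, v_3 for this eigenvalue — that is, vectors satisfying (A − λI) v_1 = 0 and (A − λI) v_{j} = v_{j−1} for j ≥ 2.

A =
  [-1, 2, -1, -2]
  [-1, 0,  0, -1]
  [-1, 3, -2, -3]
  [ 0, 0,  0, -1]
A Jordan chain for λ = -1 of length 3:
v_1 = (-1, -1, -2, 0)ᵀ
v_2 = (0, -1, -1, 0)ᵀ
v_3 = (1, 0, 0, 0)ᵀ

Let N = A − (-1)·I. We want v_3 with N^3 v_3 = 0 but N^2 v_3 ≠ 0; then v_{j-1} := N · v_j for j = 3, …, 2.

Pick v_3 = (1, 0, 0, 0)ᵀ.
Then v_2 = N · v_3 = (0, -1, -1, 0)ᵀ.
Then v_1 = N · v_2 = (-1, -1, -2, 0)ᵀ.

Sanity check: (A − (-1)·I) v_1 = (0, 0, 0, 0)ᵀ = 0. ✓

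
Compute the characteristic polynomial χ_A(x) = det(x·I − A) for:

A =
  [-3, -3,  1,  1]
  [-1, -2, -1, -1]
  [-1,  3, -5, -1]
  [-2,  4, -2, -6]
x^4 + 16*x^3 + 96*x^2 + 256*x + 256

Expanding det(x·I − A) (e.g. by cofactor expansion or by noting that A is similar to its Jordan form J, which has the same characteristic polynomial as A) gives
  χ_A(x) = x^4 + 16*x^3 + 96*x^2 + 256*x + 256
which factors as (x + 4)^4. The eigenvalues (with algebraic multiplicities) are λ = -4 with multiplicity 4.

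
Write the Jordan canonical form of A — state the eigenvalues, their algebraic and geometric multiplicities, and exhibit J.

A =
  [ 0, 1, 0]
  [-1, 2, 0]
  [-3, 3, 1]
J_2(1) ⊕ J_1(1)

The characteristic polynomial is
  det(x·I − A) = x^3 - 3*x^2 + 3*x - 1 = (x - 1)^3

Eigenvalues and multiplicities (the geometric multiplicity of λ is n − rank(A − λI), which equals the number of Jordan blocks for λ):
  λ = 1: algebraic multiplicity = 3, geometric multiplicity = 2

Determining the block sizes for each eigenvalue:
  λ = 1: 2 blocks summing to 3 forces exactly one block of size 2 and the rest size 1 → block sizes [2, 1]

Assembling the blocks gives a Jordan form
J =
  [1, 1, 0]
  [0, 1, 0]
  [0, 0, 1]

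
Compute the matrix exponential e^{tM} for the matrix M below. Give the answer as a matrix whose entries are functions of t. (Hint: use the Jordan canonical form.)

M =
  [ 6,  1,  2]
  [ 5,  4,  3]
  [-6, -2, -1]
e^{tM} =
  [t^2*exp(3*t) + 3*t*exp(3*t) + exp(3*t), t*exp(3*t), t^2*exp(3*t)/2 + 2*t*exp(3*t)]
  [t^2*exp(3*t) + 5*t*exp(3*t), t*exp(3*t) + exp(3*t), t^2*exp(3*t)/2 + 3*t*exp(3*t)]
  [-2*t^2*exp(3*t) - 6*t*exp(3*t), -2*t*exp(3*t), -t^2*exp(3*t) - 4*t*exp(3*t) + exp(3*t)]

Strategy: write M = P · J · P⁻¹ where J is a Jordan canonical form, so e^{tM} = P · e^{tJ} · P⁻¹, and e^{tJ} can be computed block-by-block.

M has Jordan form
J =
  [3, 1, 0]
  [0, 3, 1]
  [0, 0, 3]
(up to reordering of blocks).

Per-block formulas:
  For a 3×3 Jordan block J_3(3): exp(t · J_3(3)) = e^(3t)·(I + t·N + (t^2/2)·N^2), where N is the 3×3 nilpotent shift.

After assembling e^{tJ} and conjugating by P, we get:

e^{tM} =
  [t^2*exp(3*t) + 3*t*exp(3*t) + exp(3*t), t*exp(3*t), t^2*exp(3*t)/2 + 2*t*exp(3*t)]
  [t^2*exp(3*t) + 5*t*exp(3*t), t*exp(3*t) + exp(3*t), t^2*exp(3*t)/2 + 3*t*exp(3*t)]
  [-2*t^2*exp(3*t) - 6*t*exp(3*t), -2*t*exp(3*t), -t^2*exp(3*t) - 4*t*exp(3*t) + exp(3*t)]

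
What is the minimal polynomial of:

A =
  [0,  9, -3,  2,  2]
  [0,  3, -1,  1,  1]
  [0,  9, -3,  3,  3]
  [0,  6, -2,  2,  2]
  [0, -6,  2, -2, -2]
x^2

The characteristic polynomial is χ_A(x) = x^5, so the eigenvalues are known. The minimal polynomial is
  m_A(x) = Π_λ (x − λ)^{k_λ}
where k_λ is the size of the *largest* Jordan block for λ (equivalently, the smallest k with (A − λI)^k v = 0 for every generalised eigenvector v of λ).

  λ = 0: largest Jordan block has size 2, contributing (x − 0)^2

So m_A(x) = x^2 = x^2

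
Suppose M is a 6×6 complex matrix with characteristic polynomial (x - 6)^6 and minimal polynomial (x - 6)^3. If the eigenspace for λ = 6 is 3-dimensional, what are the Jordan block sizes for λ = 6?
Block sizes for λ = 6: [3, 2, 1]

Step 1 — from the characteristic polynomial, algebraic multiplicity of λ = 6 is 6. From dim ker(M − (6)·I) = 3, there are exactly 3 Jordan blocks for λ = 6.
Step 2 — from the minimal polynomial, the factor (x − 6)^3 tells us the largest block for λ = 6 has size 3.
Step 3 — with total size 6, 3 blocks, and largest block 3, the block sizes (in nonincreasing order) are [3, 2, 1].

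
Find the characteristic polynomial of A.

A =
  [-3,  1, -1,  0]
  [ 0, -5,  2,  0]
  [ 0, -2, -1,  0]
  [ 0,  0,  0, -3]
x^4 + 12*x^3 + 54*x^2 + 108*x + 81

Expanding det(x·I − A) (e.g. by cofactor expansion or by noting that A is similar to its Jordan form J, which has the same characteristic polynomial as A) gives
  χ_A(x) = x^4 + 12*x^3 + 54*x^2 + 108*x + 81
which factors as (x + 3)^4. The eigenvalues (with algebraic multiplicities) are λ = -3 with multiplicity 4.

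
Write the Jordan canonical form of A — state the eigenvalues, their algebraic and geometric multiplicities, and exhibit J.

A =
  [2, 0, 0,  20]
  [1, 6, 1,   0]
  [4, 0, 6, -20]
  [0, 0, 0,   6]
J_1(2) ⊕ J_2(6) ⊕ J_1(6)

The characteristic polynomial is
  det(x·I − A) = x^4 - 20*x^3 + 144*x^2 - 432*x + 432 = (x - 6)^3*(x - 2)

Eigenvalues and multiplicities (the geometric multiplicity of λ is n − rank(A − λI), which equals the number of Jordan blocks for λ):
  λ = 2: algebraic multiplicity = 1, geometric multiplicity = 1
  λ = 6: algebraic multiplicity = 3, geometric multiplicity = 2

Determining the block sizes for each eigenvalue:
  λ = 2: one block (gm = 1), so the single block has size am = 1 → block sizes [1]
  λ = 6: 2 blocks summing to 3 forces exactly one block of size 2 and the rest size 1 → block sizes [2, 1]

Assembling the blocks gives a Jordan form
J =
  [2, 0, 0, 0]
  [0, 6, 1, 0]
  [0, 0, 6, 0]
  [0, 0, 0, 6]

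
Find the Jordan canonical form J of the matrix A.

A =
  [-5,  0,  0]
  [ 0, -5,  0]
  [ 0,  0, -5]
J_1(-5) ⊕ J_1(-5) ⊕ J_1(-5)

The characteristic polynomial is
  det(x·I − A) = x^3 + 15*x^2 + 75*x + 125 = (x + 5)^3

Eigenvalues and multiplicities (the geometric multiplicity of λ is n − rank(A − λI), which equals the number of Jordan blocks for λ):
  λ = -5: algebraic multiplicity = 3, geometric multiplicity = 3

Determining the block sizes for each eigenvalue:
  λ = -5: gm = am = 3, so every block has size 1 → block sizes [1, 1, 1]

Assembling the blocks gives a Jordan form
J =
  [-5,  0,  0]
  [ 0, -5,  0]
  [ 0,  0, -5]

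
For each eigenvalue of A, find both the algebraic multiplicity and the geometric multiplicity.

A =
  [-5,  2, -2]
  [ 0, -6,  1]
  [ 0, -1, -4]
λ = -5: alg = 3, geom = 2

Step 1 — factor the characteristic polynomial to read off the algebraic multiplicities:
  χ_A(x) = (x + 5)^3

Step 2 — compute geometric multiplicities via the rank-nullity identity g(λ) = n − rank(A − λI):
  rank(A − (-5)·I) = 1, so dim ker(A − (-5)·I) = n − 1 = 2

Summary:
  λ = -5: algebraic multiplicity = 3, geometric multiplicity = 2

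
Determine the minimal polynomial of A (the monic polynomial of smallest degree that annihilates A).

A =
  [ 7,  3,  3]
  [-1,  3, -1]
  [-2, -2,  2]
x^2 - 8*x + 16

The characteristic polynomial is χ_A(x) = (x - 4)^3, so the eigenvalues are known. The minimal polynomial is
  m_A(x) = Π_λ (x − λ)^{k_λ}
where k_λ is the size of the *largest* Jordan block for λ (equivalently, the smallest k with (A − λI)^k v = 0 for every generalised eigenvector v of λ).

  λ = 4: largest Jordan block has size 2, contributing (x − 4)^2

So m_A(x) = (x - 4)^2 = x^2 - 8*x + 16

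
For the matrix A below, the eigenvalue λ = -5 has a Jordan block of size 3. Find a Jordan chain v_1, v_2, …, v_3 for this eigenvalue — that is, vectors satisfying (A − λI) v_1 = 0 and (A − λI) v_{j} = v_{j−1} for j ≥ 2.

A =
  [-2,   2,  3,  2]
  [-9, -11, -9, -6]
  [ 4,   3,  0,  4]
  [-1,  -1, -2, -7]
A Jordan chain for λ = -5 of length 3:
v_1 = (1, -3, 1, 0)ᵀ
v_2 = (3, -9, 4, -1)ᵀ
v_3 = (1, 0, 0, 0)ᵀ

Let N = A − (-5)·I. We want v_3 with N^3 v_3 = 0 but N^2 v_3 ≠ 0; then v_{j-1} := N · v_j for j = 3, …, 2.

Pick v_3 = (1, 0, 0, 0)ᵀ.
Then v_2 = N · v_3 = (3, -9, 4, -1)ᵀ.
Then v_1 = N · v_2 = (1, -3, 1, 0)ᵀ.

Sanity check: (A − (-5)·I) v_1 = (0, 0, 0, 0)ᵀ = 0. ✓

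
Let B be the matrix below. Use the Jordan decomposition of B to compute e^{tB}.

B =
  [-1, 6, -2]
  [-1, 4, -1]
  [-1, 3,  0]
e^{tB} =
  [-2*t*exp(t) + exp(t), 6*t*exp(t), -2*t*exp(t)]
  [-t*exp(t), 3*t*exp(t) + exp(t), -t*exp(t)]
  [-t*exp(t), 3*t*exp(t), -t*exp(t) + exp(t)]

Strategy: write B = P · J · P⁻¹ where J is a Jordan canonical form, so e^{tB} = P · e^{tJ} · P⁻¹, and e^{tJ} can be computed block-by-block.

B has Jordan form
J =
  [1, 1, 0]
  [0, 1, 0]
  [0, 0, 1]
(up to reordering of blocks).

Per-block formulas:
  For a 1×1 block at λ = 1: exp(t · [1]) = [e^(1t)].
  For a 2×2 Jordan block J_2(1): exp(t · J_2(1)) = e^(1t)·(I + t·N), where N is the 2×2 nilpotent shift.

After assembling e^{tJ} and conjugating by P, we get:

e^{tB} =
  [-2*t*exp(t) + exp(t), 6*t*exp(t), -2*t*exp(t)]
  [-t*exp(t), 3*t*exp(t) + exp(t), -t*exp(t)]
  [-t*exp(t), 3*t*exp(t), -t*exp(t) + exp(t)]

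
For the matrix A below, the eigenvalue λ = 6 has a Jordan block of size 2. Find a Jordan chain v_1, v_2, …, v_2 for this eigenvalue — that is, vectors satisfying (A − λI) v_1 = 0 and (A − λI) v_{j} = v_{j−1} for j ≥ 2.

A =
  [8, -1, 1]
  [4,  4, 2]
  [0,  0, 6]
A Jordan chain for λ = 6 of length 2:
v_1 = (2, 4, 0)ᵀ
v_2 = (1, 0, 0)ᵀ

Let N = A − (6)·I. We want v_2 with N^2 v_2 = 0 but N^1 v_2 ≠ 0; then v_{j-1} := N · v_j for j = 2, …, 2.

Pick v_2 = (1, 0, 0)ᵀ.
Then v_1 = N · v_2 = (2, 4, 0)ᵀ.

Sanity check: (A − (6)·I) v_1 = (0, 0, 0)ᵀ = 0. ✓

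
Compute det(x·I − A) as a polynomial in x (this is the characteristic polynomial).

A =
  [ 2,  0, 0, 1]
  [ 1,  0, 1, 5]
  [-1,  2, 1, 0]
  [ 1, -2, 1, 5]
x^4 - 8*x^3 + 24*x^2 - 32*x + 16

Expanding det(x·I − A) (e.g. by cofactor expansion or by noting that A is similar to its Jordan form J, which has the same characteristic polynomial as A) gives
  χ_A(x) = x^4 - 8*x^3 + 24*x^2 - 32*x + 16
which factors as (x - 2)^4. The eigenvalues (with algebraic multiplicities) are λ = 2 with multiplicity 4.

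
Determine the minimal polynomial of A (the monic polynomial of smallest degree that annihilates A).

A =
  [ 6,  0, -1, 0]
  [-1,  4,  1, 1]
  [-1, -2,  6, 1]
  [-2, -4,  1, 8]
x^3 - 18*x^2 + 108*x - 216

The characteristic polynomial is χ_A(x) = (x - 6)^4, so the eigenvalues are known. The minimal polynomial is
  m_A(x) = Π_λ (x − λ)^{k_λ}
where k_λ is the size of the *largest* Jordan block for λ (equivalently, the smallest k with (A − λI)^k v = 0 for every generalised eigenvector v of λ).

  λ = 6: largest Jordan block has size 3, contributing (x − 6)^3

So m_A(x) = (x - 6)^3 = x^3 - 18*x^2 + 108*x - 216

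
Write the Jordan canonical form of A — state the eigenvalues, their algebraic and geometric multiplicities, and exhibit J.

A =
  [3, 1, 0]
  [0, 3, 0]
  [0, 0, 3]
J_2(3) ⊕ J_1(3)

The characteristic polynomial is
  det(x·I − A) = x^3 - 9*x^2 + 27*x - 27 = (x - 3)^3

Eigenvalues and multiplicities (the geometric multiplicity of λ is n − rank(A − λI), which equals the number of Jordan blocks for λ):
  λ = 3: algebraic multiplicity = 3, geometric multiplicity = 2

Determining the block sizes for each eigenvalue:
  λ = 3: 2 blocks summing to 3 forces exactly one block of size 2 and the rest size 1 → block sizes [2, 1]

Assembling the blocks gives a Jordan form
J =
  [3, 1, 0]
  [0, 3, 0]
  [0, 0, 3]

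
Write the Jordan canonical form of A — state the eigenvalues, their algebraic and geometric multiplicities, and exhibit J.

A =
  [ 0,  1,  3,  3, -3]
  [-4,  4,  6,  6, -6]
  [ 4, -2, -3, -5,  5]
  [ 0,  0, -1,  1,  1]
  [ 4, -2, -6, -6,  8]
J_2(2) ⊕ J_2(2) ⊕ J_1(2)

The characteristic polynomial is
  det(x·I − A) = x^5 - 10*x^4 + 40*x^3 - 80*x^2 + 80*x - 32 = (x - 2)^5

Eigenvalues and multiplicities (the geometric multiplicity of λ is n − rank(A − λI), which equals the number of Jordan blocks for λ):
  λ = 2: algebraic multiplicity = 5, geometric multiplicity = 3

Determining the block sizes for each eigenvalue:
  λ = 2: with am = 5 and gm = 3, the partition is not yet determined (e.g. several partitions of 5 into 3 parts exist). Let N = A − (2)·I. Computing rank(N^1) = 2, rank(N^2) = 0; the number of blocks of size ≥ j is rank(N^{j−1}) − rank(N^j), giving [3, 2]. So we have 2 block(s) of size 2, 1 block(s) of size 1 → block sizes [2, 2, 1]

Assembling the blocks gives a Jordan form
J =
  [2, 1, 0, 0, 0]
  [0, 2, 0, 0, 0]
  [0, 0, 2, 1, 0]
  [0, 0, 0, 2, 0]
  [0, 0, 0, 0, 2]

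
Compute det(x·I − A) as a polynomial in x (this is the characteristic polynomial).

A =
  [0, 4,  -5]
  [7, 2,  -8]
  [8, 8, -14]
x^3 + 12*x^2 + 48*x + 64

Expanding det(x·I − A) (e.g. by cofactor expansion or by noting that A is similar to its Jordan form J, which has the same characteristic polynomial as A) gives
  χ_A(x) = x^3 + 12*x^2 + 48*x + 64
which factors as (x + 4)^3. The eigenvalues (with algebraic multiplicities) are λ = -4 with multiplicity 3.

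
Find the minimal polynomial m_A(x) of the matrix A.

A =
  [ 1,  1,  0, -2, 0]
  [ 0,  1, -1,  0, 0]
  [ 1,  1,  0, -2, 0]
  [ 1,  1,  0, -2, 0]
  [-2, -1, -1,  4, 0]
x^3

The characteristic polynomial is χ_A(x) = x^5, so the eigenvalues are known. The minimal polynomial is
  m_A(x) = Π_λ (x − λ)^{k_λ}
where k_λ is the size of the *largest* Jordan block for λ (equivalently, the smallest k with (A − λI)^k v = 0 for every generalised eigenvector v of λ).

  λ = 0: largest Jordan block has size 3, contributing (x − 0)^3

So m_A(x) = x^3 = x^3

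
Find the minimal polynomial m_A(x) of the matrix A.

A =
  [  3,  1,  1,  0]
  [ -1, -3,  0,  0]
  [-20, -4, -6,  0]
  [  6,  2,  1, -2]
x^3 + 6*x^2 + 12*x + 8

The characteristic polynomial is χ_A(x) = (x + 2)^4, so the eigenvalues are known. The minimal polynomial is
  m_A(x) = Π_λ (x − λ)^{k_λ}
where k_λ is the size of the *largest* Jordan block for λ (equivalently, the smallest k with (A − λI)^k v = 0 for every generalised eigenvector v of λ).

  λ = -2: largest Jordan block has size 3, contributing (x + 2)^3

So m_A(x) = (x + 2)^3 = x^3 + 6*x^2 + 12*x + 8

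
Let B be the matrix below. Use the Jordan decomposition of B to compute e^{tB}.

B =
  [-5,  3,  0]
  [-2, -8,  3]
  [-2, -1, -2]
e^{tB} =
  [-3*t^2*exp(-5*t) + exp(-5*t), -9*t^2*exp(-5*t)/2 + 3*t*exp(-5*t), 9*t^2*exp(-5*t)/2]
  [-2*t*exp(-5*t), -3*t*exp(-5*t) + exp(-5*t), 3*t*exp(-5*t)]
  [-2*t^2*exp(-5*t) - 2*t*exp(-5*t), -3*t^2*exp(-5*t) - t*exp(-5*t), 3*t^2*exp(-5*t) + 3*t*exp(-5*t) + exp(-5*t)]

Strategy: write B = P · J · P⁻¹ where J is a Jordan canonical form, so e^{tB} = P · e^{tJ} · P⁻¹, and e^{tJ} can be computed block-by-block.

B has Jordan form
J =
  [-5,  1,  0]
  [ 0, -5,  1]
  [ 0,  0, -5]
(up to reordering of blocks).

Per-block formulas:
  For a 3×3 Jordan block J_3(-5): exp(t · J_3(-5)) = e^(-5t)·(I + t·N + (t^2/2)·N^2), where N is the 3×3 nilpotent shift.

After assembling e^{tJ} and conjugating by P, we get:

e^{tB} =
  [-3*t^2*exp(-5*t) + exp(-5*t), -9*t^2*exp(-5*t)/2 + 3*t*exp(-5*t), 9*t^2*exp(-5*t)/2]
  [-2*t*exp(-5*t), -3*t*exp(-5*t) + exp(-5*t), 3*t*exp(-5*t)]
  [-2*t^2*exp(-5*t) - 2*t*exp(-5*t), -3*t^2*exp(-5*t) - t*exp(-5*t), 3*t^2*exp(-5*t) + 3*t*exp(-5*t) + exp(-5*t)]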